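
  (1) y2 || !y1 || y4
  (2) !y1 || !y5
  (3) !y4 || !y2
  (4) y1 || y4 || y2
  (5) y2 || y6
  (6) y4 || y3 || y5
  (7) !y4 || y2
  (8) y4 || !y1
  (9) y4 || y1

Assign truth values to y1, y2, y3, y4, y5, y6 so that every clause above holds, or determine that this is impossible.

UNSATISFIABLE

Branch on y1: set y1 = false.
Unit clause (y4) forces y4 = true.
Unit clause (!y2) forces y2 = false.
That conflicts with the unit clause (y2).
Undo y1 and try y1 = true.
Unit clause (!y5) forces y5 = false.
Unit clause (y4) forces y4 = true.
Unit clause (!y2) forces y2 = false.
That conflicts with the unit clause (y2).
Neither y1 = true nor y1 = false works.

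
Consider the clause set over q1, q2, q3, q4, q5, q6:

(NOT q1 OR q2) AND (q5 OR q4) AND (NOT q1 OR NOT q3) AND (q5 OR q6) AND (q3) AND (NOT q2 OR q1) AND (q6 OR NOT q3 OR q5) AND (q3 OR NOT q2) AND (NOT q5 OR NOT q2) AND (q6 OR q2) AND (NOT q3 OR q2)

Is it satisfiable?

No

(q3) alone gives q3 = true.
(NOT q1) alone gives q1 = false.
(NOT q2) alone gives q2 = false.
That conflicts with the unit clause (q2).
No assignment satisfies every clause.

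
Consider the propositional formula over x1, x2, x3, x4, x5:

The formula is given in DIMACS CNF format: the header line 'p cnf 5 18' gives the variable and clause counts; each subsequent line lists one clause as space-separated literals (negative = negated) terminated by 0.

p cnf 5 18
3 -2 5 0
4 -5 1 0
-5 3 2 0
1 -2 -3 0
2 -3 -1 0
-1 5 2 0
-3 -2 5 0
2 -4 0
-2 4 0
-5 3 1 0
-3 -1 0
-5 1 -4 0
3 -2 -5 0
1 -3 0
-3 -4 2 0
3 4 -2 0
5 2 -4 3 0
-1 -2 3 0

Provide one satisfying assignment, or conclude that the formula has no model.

x1=False; x2=False; x3=False; x4=False; x5=False

Case x2 = False:
The clause (¬x4) is unit, so x4 = False.
Case x5 = False:
The clause (¬x1) is unit, so x1 = False.
The clause (¬x3) is unit, so x3 = False.
All clauses are satisfied.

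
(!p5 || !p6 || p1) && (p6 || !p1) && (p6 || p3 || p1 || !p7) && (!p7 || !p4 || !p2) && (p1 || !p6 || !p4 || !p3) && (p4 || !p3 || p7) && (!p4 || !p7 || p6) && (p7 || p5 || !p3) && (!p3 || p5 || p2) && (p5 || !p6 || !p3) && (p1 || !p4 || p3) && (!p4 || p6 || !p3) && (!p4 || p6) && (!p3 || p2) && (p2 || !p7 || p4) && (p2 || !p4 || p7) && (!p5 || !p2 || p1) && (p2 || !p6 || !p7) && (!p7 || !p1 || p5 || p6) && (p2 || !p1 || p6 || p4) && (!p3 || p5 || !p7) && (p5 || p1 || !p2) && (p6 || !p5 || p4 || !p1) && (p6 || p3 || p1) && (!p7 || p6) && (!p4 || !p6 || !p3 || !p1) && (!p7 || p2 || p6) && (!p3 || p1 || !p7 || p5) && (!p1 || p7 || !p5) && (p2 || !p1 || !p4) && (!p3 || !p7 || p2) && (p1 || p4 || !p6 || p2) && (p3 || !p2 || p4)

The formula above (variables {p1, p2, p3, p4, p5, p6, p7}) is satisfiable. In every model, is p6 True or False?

Suppose p6 = false.
The clause (!p1) is unit, so p1 = false.
The clause (!p4) is unit, so p4 = false.
The clause (p3) is unit, so p3 = true.
The clause (p7) is unit, so p7 = true.
But (!p7) is also a unit clause — contradiction.
So every satisfying assignment has p6 = True.

True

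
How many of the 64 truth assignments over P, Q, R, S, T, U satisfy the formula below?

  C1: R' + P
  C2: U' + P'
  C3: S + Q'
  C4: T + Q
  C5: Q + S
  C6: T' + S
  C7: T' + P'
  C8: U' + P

5

There are 2^6 = 64 truth assignments over (P, Q, R, S, T, U).
Split on S. With S = 1, the clauses containing S are satisfied and S' drops from the rest; 5 of the 2^5 = 32 assignments to the other variables satisfy what remains.
With S = 0, by the same count on the reduced clause set, 0 assignments work.
(One model: P=F, Q=F, R=F, S=T, T=T, U=F.)
Total: 5 + 0 = 5.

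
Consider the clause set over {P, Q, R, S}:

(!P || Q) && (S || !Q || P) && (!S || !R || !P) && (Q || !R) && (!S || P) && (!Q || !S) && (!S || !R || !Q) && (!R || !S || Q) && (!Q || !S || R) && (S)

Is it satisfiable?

(S) alone gives S = true.
(P) alone gives P = true.
(Q) alone gives Q = true.
But (!Q) is also a unit clause — contradiction.
No assignment satisfies every clause.

No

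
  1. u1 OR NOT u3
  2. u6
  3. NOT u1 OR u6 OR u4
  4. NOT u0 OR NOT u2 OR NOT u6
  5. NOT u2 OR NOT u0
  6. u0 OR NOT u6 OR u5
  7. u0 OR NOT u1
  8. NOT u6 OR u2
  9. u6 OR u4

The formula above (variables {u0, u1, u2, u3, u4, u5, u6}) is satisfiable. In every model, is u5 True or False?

Suppose u5 = false.
From the singleton clause (u6), u6 = true.
From the singleton clause (u0), u0 = true.
From the singleton clause (NOT u2), u2 = false.
Now (u2) is unsatisfied and unit — conflict.
So every satisfying assignment has u5 = True.

True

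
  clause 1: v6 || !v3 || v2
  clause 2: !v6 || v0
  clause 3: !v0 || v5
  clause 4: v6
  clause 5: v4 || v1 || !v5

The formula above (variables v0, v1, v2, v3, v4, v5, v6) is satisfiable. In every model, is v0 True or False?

Suppose v0 = false.
From the singleton clause (!v6), v6 = false.
That conflicts with the unit clause (v6).
So every satisfying assignment has v0 = True.

True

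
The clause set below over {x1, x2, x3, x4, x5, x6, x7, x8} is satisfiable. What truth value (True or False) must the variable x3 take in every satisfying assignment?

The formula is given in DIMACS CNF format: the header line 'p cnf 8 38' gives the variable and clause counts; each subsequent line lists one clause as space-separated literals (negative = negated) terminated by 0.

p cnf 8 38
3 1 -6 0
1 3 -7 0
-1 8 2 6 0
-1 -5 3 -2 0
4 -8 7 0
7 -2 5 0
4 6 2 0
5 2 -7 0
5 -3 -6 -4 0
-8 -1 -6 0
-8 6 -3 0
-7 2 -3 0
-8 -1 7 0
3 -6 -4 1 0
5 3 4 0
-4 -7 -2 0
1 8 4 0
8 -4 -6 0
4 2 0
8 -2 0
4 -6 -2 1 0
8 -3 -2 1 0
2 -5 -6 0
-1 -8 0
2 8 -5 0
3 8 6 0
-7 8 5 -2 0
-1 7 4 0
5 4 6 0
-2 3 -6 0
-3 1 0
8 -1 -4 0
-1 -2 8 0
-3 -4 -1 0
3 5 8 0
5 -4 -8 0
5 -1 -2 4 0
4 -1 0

False

Suppose x3 = True.
The clause (x1) is unit, so x1 = True.
The clause (¬x8) is unit, so x8 = False.
The clause (¬x2) is unit, so x2 = False.
The clause (x6) is unit, so x6 = True.
The clause (¬x7) is unit, so x7 = False.
The clause (¬x4) is unit, so x4 = False.
That conflicts with the unit clause (x4).
So every satisfying assignment has x3 = False.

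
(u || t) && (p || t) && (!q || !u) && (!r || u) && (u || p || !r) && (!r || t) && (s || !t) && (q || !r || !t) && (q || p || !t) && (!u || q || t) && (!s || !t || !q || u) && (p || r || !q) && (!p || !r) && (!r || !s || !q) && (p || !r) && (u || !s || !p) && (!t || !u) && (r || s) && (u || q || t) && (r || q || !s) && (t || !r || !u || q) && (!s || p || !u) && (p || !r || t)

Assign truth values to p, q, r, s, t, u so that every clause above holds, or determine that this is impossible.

Branch on u: set u = true.
From the singleton clause (!q), q = false.
From the singleton clause (t), t = true.
But (!t) is also a unit clause — contradiction.
So u must be the other value — set u = false.
From the singleton clause (t), t = true.
From the singleton clause (!r), r = false.
From the singleton clause (s), s = true.
From the singleton clause (!q), q = false.
But (q) is also a unit clause — contradiction.
Either choice for u ends in contradiction.

UNSATISFIABLE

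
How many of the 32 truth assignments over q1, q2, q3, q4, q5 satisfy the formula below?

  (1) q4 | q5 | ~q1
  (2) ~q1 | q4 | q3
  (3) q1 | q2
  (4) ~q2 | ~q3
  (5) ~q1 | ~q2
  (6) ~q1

There are 2^5 = 32 truth assignments over (q1, q2, q3, q4, q5).
Split on q4. With q4 = 1, the clauses containing q4 are satisfied and ~q4 drops from the rest; 2 of the 2^4 = 16 assignments to the other variables satisfy what remains.
With q4 = 0, by the same count on the reduced clause set, 2 assignments work.
(One model: q1=F, q2=T, q3=F, q4=F, q5=F.)
Total: 2 + 2 = 4.

4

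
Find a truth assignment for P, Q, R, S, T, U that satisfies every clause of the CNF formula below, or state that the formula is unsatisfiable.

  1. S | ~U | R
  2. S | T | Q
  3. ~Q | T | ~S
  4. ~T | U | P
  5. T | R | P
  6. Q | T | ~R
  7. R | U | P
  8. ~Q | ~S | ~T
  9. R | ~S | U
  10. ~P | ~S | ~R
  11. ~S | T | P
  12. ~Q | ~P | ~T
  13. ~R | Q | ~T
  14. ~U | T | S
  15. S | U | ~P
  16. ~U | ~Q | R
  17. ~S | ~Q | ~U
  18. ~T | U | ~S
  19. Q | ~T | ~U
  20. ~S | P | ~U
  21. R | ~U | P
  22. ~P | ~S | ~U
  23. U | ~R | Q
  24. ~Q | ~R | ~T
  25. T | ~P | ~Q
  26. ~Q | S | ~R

UNSATISFIABLE

Suppose S = 1.
Suppose Q = 0.
Suppose T = 1.
The clause (~R) is unit, so R = 0.
The clause (U) is unit, so U = 1.
But (~U) is also a unit clause — contradiction.
Backtrack on T: now try T = 0.
The clause (~R) is unit, so R = 0.
The clause (P) is unit, so P = 1.
The clause (U) is unit, so U = 1.
But (~U) is also a unit clause — contradiction.
Neither T = 1 nor T = 0 works.
Backtrack on Q: now try Q = 1.
The clause (T) is unit, so T = 1.
But (~T) is also a unit clause — contradiction.
Neither Q = 1 nor Q = 0 works.
Backtrack on S: now try S = 0.
Suppose U = 0.
The clause (~P) is unit, so P = 0.
The clause (~T) is unit, so T = 0.
The clause (Q) is unit, so Q = 1.
The clause (R) is unit, so R = 1.
But (~R) is also a unit clause — contradiction.
Backtrack on U: now try U = 1.
The clause (R) is unit, so R = 1.
The clause (T) is unit, so T = 1.
The clause (Q) is unit, so Q = 1.
But (~Q) is also a unit clause — contradiction.
Neither U = 1 nor U = 0 works.
Neither S = 1 nor S = 0 works.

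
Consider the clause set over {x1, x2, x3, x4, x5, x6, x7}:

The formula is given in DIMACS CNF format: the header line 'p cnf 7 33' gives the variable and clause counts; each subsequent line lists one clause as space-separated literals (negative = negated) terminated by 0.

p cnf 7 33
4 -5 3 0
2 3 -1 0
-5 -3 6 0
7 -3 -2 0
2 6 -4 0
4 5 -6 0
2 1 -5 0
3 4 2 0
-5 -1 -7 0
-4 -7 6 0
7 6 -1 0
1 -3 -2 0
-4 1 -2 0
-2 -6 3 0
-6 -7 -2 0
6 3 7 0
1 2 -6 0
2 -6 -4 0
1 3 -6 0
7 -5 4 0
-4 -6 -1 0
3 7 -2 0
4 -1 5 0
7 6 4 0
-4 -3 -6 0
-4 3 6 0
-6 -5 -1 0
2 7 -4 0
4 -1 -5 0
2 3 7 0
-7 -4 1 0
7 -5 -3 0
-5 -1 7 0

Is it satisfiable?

Yes

Case x4 = False:
Case x5 = False:
(¬x6) alone gives x6 = False.
(¬x1) alone gives x1 = False.
(x7) alone gives x7 = True.
Case x3 = False:
(x2) alone gives x2 = True.
Every clause now holds.
A satisfying assignment: x1 ↦ False, x2 ↦ True, x3 ↦ False, x4 ↦ False, x5 ↦ False, x6 ↦ False, x7 ↦ True.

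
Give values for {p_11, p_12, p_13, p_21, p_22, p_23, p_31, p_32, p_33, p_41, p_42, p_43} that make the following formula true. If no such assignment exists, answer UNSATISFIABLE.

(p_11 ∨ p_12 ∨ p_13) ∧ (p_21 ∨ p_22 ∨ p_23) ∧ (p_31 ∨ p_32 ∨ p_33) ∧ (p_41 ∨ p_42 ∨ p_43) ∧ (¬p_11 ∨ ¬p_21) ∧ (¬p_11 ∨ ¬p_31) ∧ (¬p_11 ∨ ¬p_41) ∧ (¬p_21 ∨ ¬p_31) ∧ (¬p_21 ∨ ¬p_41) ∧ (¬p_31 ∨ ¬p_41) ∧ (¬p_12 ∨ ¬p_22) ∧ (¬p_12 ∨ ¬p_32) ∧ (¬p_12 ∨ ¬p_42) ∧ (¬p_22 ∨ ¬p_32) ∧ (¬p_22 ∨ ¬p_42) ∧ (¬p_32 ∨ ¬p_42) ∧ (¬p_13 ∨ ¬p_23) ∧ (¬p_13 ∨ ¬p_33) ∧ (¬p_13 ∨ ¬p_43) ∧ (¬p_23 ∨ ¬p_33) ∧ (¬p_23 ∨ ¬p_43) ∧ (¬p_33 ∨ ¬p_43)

UNSATISFIABLE

Suppose p_11 = False.
Suppose p_12 = True.
The clause (¬p_22) is unit, so p_22 = False.
The clause (¬p_32) is unit, so p_32 = False.
The clause (¬p_42) is unit, so p_42 = False.
Suppose p_21 = True.
The clause (¬p_31) is unit, so p_31 = False.
The clause (p_33) is unit, so p_33 = True.
The clause (¬p_41) is unit, so p_41 = False.
The clause (p_43) is unit, so p_43 = True.
Now (¬p_43) is unsatisfied and unit — conflict.
Undo p_21 and try p_21 = False.
The clause (p_23) is unit, so p_23 = True.
The clause (¬p_13) is unit, so p_13 = False.
The clause (¬p_33) is unit, so p_33 = False.
The clause (p_31) is unit, so p_31 = True.
The clause (¬p_41) is unit, so p_41 = False.
The clause (p_43) is unit, so p_43 = True.
Now (¬p_43) is unsatisfied and unit — conflict.
Neither p_21 = True nor p_21 = False works.
Undo p_12 and try p_12 = False.
The clause (p_13) is unit, so p_13 = True.
The clause (¬p_23) is unit, so p_23 = False.
The clause (¬p_33) is unit, so p_33 = False.
The clause (¬p_43) is unit, so p_43 = False.
Suppose p_21 = True.
The clause (¬p_31) is unit, so p_31 = False.
The clause (p_32) is unit, so p_32 = True.
The clause (¬p_41) is unit, so p_41 = False.
The clause (p_42) is unit, so p_42 = True.
Now (¬p_42) is unsatisfied and unit — conflict.
Undo p_21 and try p_21 = False.
The clause (p_22) is unit, so p_22 = True.
The clause (¬p_32) is unit, so p_32 = False.
The clause (p_31) is unit, so p_31 = True.
The clause (¬p_41) is unit, so p_41 = False.
The clause (p_42) is unit, so p_42 = True.
Now (¬p_42) is unsatisfied and unit — conflict.
Neither p_21 = True nor p_21 = False works.
Neither p_12 = True nor p_12 = False works.
Undo p_11 and try p_11 = True.
The clause (¬p_21) is unit, so p_21 = False.
The clause (¬p_31) is unit, so p_31 = False.
The clause (¬p_41) is unit, so p_41 = False.
Suppose p_22 = True.
The clause (¬p_12) is unit, so p_12 = False.
The clause (¬p_32) is unit, so p_32 = False.
The clause (p_33) is unit, so p_33 = True.
The clause (¬p_42) is unit, so p_42 = False.
The clause (p_43) is unit, so p_43 = True.
Now (¬p_43) is unsatisfied and unit — conflict.
Undo p_22 and try p_22 = False.
The clause (p_23) is unit, so p_23 = True.
The clause (¬p_13) is unit, so p_13 = False.
The clause (¬p_33) is unit, so p_33 = False.
The clause (p_32) is unit, so p_32 = True.
The clause (¬p_12) is unit, so p_12 = False.
The clause (¬p_42) is unit, so p_42 = False.
The clause (p_43) is unit, so p_43 = True.
Now (¬p_43) is unsatisfied and unit — conflict.
Neither p_22 = True nor p_22 = False works.
Neither p_11 = True nor p_11 = False works.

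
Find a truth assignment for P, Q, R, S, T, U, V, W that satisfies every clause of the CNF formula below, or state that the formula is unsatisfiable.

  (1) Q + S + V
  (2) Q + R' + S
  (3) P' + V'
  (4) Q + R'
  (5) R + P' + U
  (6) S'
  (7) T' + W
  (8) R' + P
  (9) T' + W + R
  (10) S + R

P=1; Q=1; R=1; S=0; T=0; U=1; V=0; W=1

From the singleton clause (S'), S = 0.
From the singleton clause (R), R = 1.
From the singleton clause (Q), Q = 1.
From the singleton clause (P), P = 1.
From the singleton clause (V'), V = 0.
Case T = 0:
All clauses hold; U, W can take either value.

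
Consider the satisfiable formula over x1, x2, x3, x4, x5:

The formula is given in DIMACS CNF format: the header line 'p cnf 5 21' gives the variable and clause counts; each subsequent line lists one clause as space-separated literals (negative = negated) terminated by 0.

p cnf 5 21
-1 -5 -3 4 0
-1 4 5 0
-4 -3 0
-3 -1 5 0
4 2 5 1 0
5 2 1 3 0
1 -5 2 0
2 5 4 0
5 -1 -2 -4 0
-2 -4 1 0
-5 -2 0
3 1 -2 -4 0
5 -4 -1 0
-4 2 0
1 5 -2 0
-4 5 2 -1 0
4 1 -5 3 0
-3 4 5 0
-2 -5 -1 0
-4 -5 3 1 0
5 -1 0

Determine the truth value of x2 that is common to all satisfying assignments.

False

Suppose x2 = True.
The clause (¬x5) is unit, so x5 = False.
The clause (x1) is unit, so x1 = True.
Now (¬x1) is unsatisfied and unit — conflict.
So every satisfying assignment has x2 = False.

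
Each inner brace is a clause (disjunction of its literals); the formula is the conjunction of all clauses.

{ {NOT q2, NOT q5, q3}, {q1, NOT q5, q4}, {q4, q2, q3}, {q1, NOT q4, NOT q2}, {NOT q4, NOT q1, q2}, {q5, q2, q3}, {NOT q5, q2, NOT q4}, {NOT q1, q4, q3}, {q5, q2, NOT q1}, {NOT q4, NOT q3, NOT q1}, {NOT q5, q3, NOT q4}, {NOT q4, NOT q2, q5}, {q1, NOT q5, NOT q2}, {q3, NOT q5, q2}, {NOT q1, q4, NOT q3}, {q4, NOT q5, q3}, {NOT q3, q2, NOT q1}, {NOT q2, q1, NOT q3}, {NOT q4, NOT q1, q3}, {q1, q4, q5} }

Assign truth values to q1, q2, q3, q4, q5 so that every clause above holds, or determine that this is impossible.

Case q2 = false:
Case q4 = true:
(NOT q1) alone gives q1 = false.
(NOT q5) alone gives q5 = false.
(q3) alone gives q3 = true.
This assignment satisfies each clause.

q1 ↦ false, q2 ↦ false, q3 ↦ true, q4 ↦ true, q5 ↦ false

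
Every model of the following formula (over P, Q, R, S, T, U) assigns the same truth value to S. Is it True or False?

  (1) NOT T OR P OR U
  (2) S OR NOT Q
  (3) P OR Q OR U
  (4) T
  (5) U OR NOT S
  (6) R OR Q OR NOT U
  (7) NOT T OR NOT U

False

Suppose S = true.
Unit clause (T) forces T = true.
Unit clause (U) forces U = true.
But (NOT U) is also a unit clause — contradiction.
So every satisfying assignment has S = False.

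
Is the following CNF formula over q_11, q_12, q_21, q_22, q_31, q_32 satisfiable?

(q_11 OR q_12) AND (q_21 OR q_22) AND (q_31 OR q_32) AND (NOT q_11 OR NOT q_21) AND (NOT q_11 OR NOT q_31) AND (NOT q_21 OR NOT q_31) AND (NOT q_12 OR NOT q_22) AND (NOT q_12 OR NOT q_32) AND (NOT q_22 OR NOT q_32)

No, unsatisfiable

Branch on q_11: set q_11 = true.
Unit clause (NOT q_21) forces q_21 = false.
Unit clause (q_22) forces q_22 = true.
Unit clause (NOT q_31) forces q_31 = false.
Unit clause (q_32) forces q_32 = true.
That conflicts with the unit clause (NOT q_32).
So q_11 must be the other value — set q_11 = false.
Unit clause (q_12) forces q_12 = true.
Unit clause (NOT q_22) forces q_22 = false.
Unit clause (q_21) forces q_21 = true.
Unit clause (NOT q_31) forces q_31 = false.
Unit clause (q_32) forces q_32 = true.
That conflicts with the unit clause (NOT q_32).
Neither q_11 = true nor q_11 = false works.
No assignment satisfies every clause.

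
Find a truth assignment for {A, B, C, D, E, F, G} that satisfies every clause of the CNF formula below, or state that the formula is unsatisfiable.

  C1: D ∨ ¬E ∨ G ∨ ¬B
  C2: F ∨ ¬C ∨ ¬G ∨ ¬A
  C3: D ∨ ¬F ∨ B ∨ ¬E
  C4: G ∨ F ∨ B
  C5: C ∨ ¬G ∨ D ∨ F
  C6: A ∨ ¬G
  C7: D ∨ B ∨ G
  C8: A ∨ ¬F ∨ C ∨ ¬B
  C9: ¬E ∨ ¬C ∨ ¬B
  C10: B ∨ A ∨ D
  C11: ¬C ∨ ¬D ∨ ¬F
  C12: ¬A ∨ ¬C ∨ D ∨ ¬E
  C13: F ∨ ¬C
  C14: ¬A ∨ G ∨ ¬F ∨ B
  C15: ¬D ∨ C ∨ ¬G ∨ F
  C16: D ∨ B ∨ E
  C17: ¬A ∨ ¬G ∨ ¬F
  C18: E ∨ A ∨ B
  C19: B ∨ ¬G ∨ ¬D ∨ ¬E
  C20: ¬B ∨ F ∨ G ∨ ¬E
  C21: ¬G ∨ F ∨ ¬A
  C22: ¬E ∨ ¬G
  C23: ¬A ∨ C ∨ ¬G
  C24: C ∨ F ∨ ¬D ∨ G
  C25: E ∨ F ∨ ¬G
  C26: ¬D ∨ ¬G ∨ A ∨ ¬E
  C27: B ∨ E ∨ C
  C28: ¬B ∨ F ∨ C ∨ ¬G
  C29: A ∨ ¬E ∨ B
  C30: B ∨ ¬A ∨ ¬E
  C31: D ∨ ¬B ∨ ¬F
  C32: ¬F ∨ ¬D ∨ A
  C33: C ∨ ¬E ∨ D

A: True,  B: True,  C: False,  D: True,  E: False,  F: True,  G: False

Try A = True.
Try F = True.
The clause (¬G) is unit, so G = False.
The clause (B) is unit, so B = True.
The clause (D) is unit, so D = True.
The clause (¬C) is unit, so C = False.
All clauses hold; E can take either value.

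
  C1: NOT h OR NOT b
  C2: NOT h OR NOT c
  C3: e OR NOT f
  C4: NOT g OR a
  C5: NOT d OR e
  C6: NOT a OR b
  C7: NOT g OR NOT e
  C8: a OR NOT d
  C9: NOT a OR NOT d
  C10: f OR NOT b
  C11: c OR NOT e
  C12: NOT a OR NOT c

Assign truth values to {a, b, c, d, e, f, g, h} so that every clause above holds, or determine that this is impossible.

a=false,  b=false,  c=true,  d=false,  e=false,  f=false,  g=false,  h=false

Suppose h = false.
Suppose e = false.
From the singleton clause (NOT f), f = false.
From the singleton clause (NOT d), d = false.
From the singleton clause (NOT b), b = false.
From the singleton clause (NOT a), a = false.
From the singleton clause (NOT g), g = false.
Every clause is now satisfied; c is unconstrained.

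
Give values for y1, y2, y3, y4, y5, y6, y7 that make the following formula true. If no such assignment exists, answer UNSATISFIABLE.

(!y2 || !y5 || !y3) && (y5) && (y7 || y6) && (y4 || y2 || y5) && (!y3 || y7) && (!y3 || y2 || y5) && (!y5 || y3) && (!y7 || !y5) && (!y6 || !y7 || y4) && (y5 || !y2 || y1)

UNSATISFIABLE

(y5) alone gives y5 = true.
(y3) alone gives y3 = true.
(!y2) alone gives y2 = false.
(y7) alone gives y7 = true.
Now (!y7) is unsatisfied and unit — conflict.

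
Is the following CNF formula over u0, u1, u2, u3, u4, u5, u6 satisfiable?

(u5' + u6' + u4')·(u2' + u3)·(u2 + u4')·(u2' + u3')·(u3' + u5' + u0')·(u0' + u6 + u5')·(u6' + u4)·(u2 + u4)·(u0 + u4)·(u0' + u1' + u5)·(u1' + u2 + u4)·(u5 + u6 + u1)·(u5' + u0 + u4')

Try u2 = 0.
Unit clause (u4') forces u4 = 0.
That conflicts with the unit clause (u4).
That branch fails; take u2 = 1 instead.
Unit clause (u3) forces u3 = 1.
That conflicts with the unit clause (u3').
Either choice for u2 ends in contradiction.
No assignment satisfies every clause.

No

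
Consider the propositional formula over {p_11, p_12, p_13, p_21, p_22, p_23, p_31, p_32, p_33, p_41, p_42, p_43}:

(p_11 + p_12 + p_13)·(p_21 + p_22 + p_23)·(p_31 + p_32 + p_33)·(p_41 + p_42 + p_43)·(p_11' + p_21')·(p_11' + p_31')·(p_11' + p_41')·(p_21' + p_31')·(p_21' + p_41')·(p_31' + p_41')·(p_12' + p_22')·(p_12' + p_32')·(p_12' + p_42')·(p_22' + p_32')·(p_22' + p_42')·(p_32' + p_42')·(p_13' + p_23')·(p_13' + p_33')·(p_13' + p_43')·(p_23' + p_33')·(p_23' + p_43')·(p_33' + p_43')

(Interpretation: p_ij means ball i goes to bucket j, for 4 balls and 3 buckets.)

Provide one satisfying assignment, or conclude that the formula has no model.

UNSATISFIABLE

Branch on p_11: set p_11 = 0.
Branch on p_12: set p_12 = 1.
From the singleton clause (p_22'), p_22 = 0.
From the singleton clause (p_32'), p_32 = 0.
From the singleton clause (p_42'), p_42 = 0.
Branch on p_21: set p_21 = 1.
From the singleton clause (p_31'), p_31 = 0.
From the singleton clause (p_33), p_33 = 1.
From the singleton clause (p_41'), p_41 = 0.
From the singleton clause (p_43), p_43 = 1.
But (p_43') is also a unit clause — contradiction.
Undo p_21 and try p_21 = 0.
From the singleton clause (p_23), p_23 = 1.
From the singleton clause (p_13'), p_13 = 0.
From the singleton clause (p_33'), p_33 = 0.
From the singleton clause (p_31), p_31 = 1.
From the singleton clause (p_41'), p_41 = 0.
From the singleton clause (p_43), p_43 = 1.
But (p_43') is also a unit clause — contradiction.
Neither p_21 = 1 nor p_21 = 0 works.
Undo p_12 and try p_12 = 0.
From the singleton clause (p_13), p_13 = 1.
From the singleton clause (p_23'), p_23 = 0.
From the singleton clause (p_33'), p_33 = 0.
From the singleton clause (p_43'), p_43 = 0.
Branch on p_21: set p_21 = 1.
From the singleton clause (p_31'), p_31 = 0.
From the singleton clause (p_32), p_32 = 1.
From the singleton clause (p_41'), p_41 = 0.
From the singleton clause (p_42), p_42 = 1.
But (p_42') is also a unit clause — contradiction.
Undo p_21 and try p_21 = 0.
From the singleton clause (p_22), p_22 = 1.
From the singleton clause (p_32'), p_32 = 0.
From the singleton clause (p_31), p_31 = 1.
From the singleton clause (p_41'), p_41 = 0.
From the singleton clause (p_42), p_42 = 1.
But (p_42') is also a unit clause — contradiction.
Neither p_21 = 1 nor p_21 = 0 works.
Neither p_12 = 1 nor p_12 = 0 works.
Undo p_11 and try p_11 = 1.
From the singleton clause (p_21'), p_21 = 0.
From the singleton clause (p_31'), p_31 = 0.
From the singleton clause (p_41'), p_41 = 0.
Branch on p_22: set p_22 = 1.
From the singleton clause (p_12'), p_12 = 0.
From the singleton clause (p_32'), p_32 = 0.
From the singleton clause (p_33), p_33 = 1.
From the singleton clause (p_42'), p_42 = 0.
From the singleton clause (p_43), p_43 = 1.
But (p_43') is also a unit clause — contradiction.
Undo p_22 and try p_22 = 0.
From the singleton clause (p_23), p_23 = 1.
From the singleton clause (p_13'), p_13 = 0.
From the singleton clause (p_33'), p_33 = 0.
From the singleton clause (p_32), p_32 = 1.
From the singleton clause (p_12'), p_12 = 0.
From the singleton clause (p_42'), p_42 = 0.
From the singleton clause (p_43), p_43 = 1.
But (p_43') is also a unit clause — contradiction.
Neither p_22 = 1 nor p_22 = 0 works.
Neither p_11 = 1 nor p_11 = 0 works.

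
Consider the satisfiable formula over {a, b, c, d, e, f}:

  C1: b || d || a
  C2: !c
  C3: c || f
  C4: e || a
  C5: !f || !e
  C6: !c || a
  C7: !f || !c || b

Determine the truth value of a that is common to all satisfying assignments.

Suppose a = false.
Unit clause (!c) forces c = false.
Unit clause (f) forces f = true.
Unit clause (e) forces e = true.
Now (!e) is unsatisfied and unit — conflict.
So every satisfying assignment has a = True.

True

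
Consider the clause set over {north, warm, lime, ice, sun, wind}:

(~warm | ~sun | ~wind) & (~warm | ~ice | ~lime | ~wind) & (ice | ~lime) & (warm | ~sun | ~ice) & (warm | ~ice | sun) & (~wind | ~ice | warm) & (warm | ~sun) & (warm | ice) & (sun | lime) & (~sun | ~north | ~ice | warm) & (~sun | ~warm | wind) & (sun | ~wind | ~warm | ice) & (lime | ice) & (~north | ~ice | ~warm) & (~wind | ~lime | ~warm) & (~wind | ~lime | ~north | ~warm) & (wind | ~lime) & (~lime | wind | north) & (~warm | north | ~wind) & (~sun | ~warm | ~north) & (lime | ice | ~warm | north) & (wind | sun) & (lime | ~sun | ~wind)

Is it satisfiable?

Case ice = 1:
Case warm = 1:
(~north) alone gives north = 0.
(~wind) alone gives wind = 0.
(~sun) alone gives sun = 0.
But (sun) is also a unit clause — contradiction.
Undo warm and try warm = 0.
(~sun) alone gives sun = 0.
But (sun) is also a unit clause — contradiction.
Neither warm = 1 nor warm = 0 works.
Undo ice and try ice = 0.
(~lime) alone gives lime = 0.
But (lime) is also a unit clause — contradiction.
Neither ice = 1 nor ice = 0 works.
No assignment satisfies every clause.

No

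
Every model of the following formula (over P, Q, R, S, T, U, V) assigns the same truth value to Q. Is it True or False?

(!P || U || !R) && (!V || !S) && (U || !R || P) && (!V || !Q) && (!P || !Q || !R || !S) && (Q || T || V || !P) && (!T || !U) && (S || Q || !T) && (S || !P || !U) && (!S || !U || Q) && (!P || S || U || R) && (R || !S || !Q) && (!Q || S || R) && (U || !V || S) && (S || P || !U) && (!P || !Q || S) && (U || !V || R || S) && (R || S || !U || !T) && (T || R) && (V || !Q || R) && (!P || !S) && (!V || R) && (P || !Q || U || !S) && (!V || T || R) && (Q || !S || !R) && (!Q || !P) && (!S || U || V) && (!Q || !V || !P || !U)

True

Suppose Q = false.
Suppose V = false.
Suppose T = true.
Unit clause (!U) forces U = false.
Unit clause (S) forces S = true.
That conflicts with the unit clause (!S).
That branch fails; take T = false instead.
Unit clause (!P) forces P = false.
Unit clause (R) forces R = true.
Unit clause (U) forces U = true.
Unit clause (!S) forces S = false.
That conflicts with the unit clause (S).
Both values of T lead to a conflict.
That branch fails; take V = true instead.
Unit clause (!S) forces S = false.
Unit clause (!T) forces T = false.
Unit clause (U) forces U = true.
Unit clause (!P) forces P = false.
That conflicts with the unit clause (P).
Both values of V lead to a conflict.
So every satisfying assignment has Q = True.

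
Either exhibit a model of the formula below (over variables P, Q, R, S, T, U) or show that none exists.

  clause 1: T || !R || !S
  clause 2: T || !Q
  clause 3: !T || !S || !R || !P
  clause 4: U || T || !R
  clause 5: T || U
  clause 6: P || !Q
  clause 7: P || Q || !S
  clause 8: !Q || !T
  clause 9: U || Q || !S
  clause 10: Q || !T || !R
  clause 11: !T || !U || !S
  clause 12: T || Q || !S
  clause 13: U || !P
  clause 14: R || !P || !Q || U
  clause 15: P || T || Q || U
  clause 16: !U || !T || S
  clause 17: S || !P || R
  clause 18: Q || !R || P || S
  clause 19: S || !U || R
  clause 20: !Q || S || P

Suppose T = false.
The clause (!Q) is unit, so Q = false.
The clause (U) is unit, so U = true.
The clause (!S) is unit, so S = false.
The clause (R) is unit, so R = true.
The clause (P) is unit, so P = true.
This assignment satisfies each clause.

P ↦ true; Q ↦ false; R ↦ true; S ↦ false; T ↦ false; U ↦ true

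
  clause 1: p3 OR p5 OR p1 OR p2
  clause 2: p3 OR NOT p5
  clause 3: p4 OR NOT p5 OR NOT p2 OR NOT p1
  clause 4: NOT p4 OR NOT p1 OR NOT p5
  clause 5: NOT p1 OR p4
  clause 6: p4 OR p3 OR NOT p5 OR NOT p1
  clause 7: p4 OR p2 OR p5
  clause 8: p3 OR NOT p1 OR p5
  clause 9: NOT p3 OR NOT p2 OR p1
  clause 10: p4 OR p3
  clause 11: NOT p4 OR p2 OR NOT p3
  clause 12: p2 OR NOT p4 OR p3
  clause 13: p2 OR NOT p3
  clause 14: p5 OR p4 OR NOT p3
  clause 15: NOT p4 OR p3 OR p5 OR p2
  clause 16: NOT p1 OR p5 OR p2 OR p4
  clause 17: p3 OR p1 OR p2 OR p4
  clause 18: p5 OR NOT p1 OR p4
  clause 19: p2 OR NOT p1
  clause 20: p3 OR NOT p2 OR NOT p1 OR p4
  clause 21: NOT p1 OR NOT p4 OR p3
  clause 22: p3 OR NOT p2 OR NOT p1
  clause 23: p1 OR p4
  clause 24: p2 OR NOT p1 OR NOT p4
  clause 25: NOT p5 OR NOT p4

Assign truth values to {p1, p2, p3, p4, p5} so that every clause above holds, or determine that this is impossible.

Case p3 = false:
From the singleton clause (NOT p5), p5 = false.
From the singleton clause (NOT p1), p1 = false.
From the singleton clause (p2), p2 = true.
From the singleton clause (p4), p4 = true.
Every clause now holds.

p1 ↦ false, p2 ↦ true, p3 ↦ false, p4 ↦ true, p5 ↦ false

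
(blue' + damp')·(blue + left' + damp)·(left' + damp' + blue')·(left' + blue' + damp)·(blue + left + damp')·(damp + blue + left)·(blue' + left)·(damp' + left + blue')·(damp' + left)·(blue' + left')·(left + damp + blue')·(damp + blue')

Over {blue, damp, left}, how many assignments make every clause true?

1

There are 2^3 = 8 truth assignments over (blue, damp, left).
Split on left. With left = 1, the clauses containing left are satisfied and left' drops from the rest; 1 of the 2^2 = 4 assignments to the other variables satisfy what remains.
With left = 0, by the same count on the reduced clause set, 0 assignments work.
(One model: blue=F, damp=T, left=T.)
Total: 1 + 0 = 1.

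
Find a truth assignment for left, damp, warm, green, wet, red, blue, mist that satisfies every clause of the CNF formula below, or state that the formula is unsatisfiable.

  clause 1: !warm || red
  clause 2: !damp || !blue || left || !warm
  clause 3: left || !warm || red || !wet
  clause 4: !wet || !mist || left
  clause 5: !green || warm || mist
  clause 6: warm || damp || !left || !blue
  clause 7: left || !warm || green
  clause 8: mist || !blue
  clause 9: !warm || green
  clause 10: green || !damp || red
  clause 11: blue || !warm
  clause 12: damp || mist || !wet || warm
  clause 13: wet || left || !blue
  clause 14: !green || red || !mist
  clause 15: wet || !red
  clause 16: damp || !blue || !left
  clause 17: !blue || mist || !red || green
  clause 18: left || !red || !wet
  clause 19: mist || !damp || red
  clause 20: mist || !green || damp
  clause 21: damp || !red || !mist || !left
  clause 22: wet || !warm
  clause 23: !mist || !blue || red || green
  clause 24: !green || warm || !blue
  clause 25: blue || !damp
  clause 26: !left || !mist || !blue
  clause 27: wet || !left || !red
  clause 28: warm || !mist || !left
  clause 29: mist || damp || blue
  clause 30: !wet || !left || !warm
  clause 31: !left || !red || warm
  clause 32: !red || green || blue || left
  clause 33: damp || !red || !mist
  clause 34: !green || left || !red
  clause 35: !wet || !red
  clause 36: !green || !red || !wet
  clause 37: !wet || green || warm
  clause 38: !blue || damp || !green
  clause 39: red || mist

Branch on warm: set warm = false.
Branch on green: set green = false.
Unit clause (!wet) forces wet = false.
Unit clause (!red) forces red = false.
Unit clause (!damp) forces damp = false.
Unit clause (mist) forces mist = true.
Unit clause (!blue) forces blue = false.
Unit clause (!left) forces left = false.
All clauses are satisfied.

left ↦ false; damp ↦ false; warm ↦ false; green ↦ false; wet ↦ false; red ↦ false; blue ↦ false; mist ↦ true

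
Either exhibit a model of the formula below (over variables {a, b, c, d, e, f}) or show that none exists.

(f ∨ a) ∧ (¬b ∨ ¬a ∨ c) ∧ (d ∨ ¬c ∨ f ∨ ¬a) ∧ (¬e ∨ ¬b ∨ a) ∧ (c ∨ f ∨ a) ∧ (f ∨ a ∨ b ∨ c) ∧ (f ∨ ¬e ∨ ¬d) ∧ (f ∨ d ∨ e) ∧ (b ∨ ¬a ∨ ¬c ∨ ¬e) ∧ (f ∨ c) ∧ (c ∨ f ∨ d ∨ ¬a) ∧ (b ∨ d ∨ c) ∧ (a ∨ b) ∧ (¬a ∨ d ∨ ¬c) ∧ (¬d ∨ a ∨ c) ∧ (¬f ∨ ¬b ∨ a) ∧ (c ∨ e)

a: True, b: True, c: True, d: True, e: True, f: True

Try f = True.
Try a = True.
Try b = True.
The clause (c) is unit, so c = True.
The clause (d) is unit, so d = True.
No clause remains; e is free.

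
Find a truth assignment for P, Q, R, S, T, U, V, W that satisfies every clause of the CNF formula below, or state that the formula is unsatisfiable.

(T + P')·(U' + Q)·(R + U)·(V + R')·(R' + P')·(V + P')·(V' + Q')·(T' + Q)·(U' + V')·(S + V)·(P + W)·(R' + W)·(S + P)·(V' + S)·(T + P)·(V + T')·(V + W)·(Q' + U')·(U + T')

UNSATISFIABLE

Suppose T = 1.
(Q) alone gives Q = 1.
(V') alone gives V = 0.
But (V) is also a unit clause — contradiction.
So T must be the other value — set T = 0.
(P') alone gives P = 0.
But (P) is also a unit clause — contradiction.
Neither T = 1 nor T = 0 works.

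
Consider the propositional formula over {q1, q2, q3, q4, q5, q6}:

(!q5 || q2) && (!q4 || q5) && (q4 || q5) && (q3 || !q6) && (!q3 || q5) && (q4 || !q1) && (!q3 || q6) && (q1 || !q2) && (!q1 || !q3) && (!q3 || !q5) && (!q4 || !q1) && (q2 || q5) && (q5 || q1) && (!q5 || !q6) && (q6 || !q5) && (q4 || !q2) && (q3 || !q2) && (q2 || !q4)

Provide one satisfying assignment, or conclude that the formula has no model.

Branch on q5: set q5 = false.
The clause (!q4) is unit, so q4 = false.
That conflicts with the unit clause (q4).
That branch fails; take q5 = true instead.
The clause (q2) is unit, so q2 = true.
The clause (q1) is unit, so q1 = true.
The clause (q4) is unit, so q4 = true.
That conflicts with the unit clause (!q4).
Either choice for q5 ends in contradiction.

UNSATISFIABLE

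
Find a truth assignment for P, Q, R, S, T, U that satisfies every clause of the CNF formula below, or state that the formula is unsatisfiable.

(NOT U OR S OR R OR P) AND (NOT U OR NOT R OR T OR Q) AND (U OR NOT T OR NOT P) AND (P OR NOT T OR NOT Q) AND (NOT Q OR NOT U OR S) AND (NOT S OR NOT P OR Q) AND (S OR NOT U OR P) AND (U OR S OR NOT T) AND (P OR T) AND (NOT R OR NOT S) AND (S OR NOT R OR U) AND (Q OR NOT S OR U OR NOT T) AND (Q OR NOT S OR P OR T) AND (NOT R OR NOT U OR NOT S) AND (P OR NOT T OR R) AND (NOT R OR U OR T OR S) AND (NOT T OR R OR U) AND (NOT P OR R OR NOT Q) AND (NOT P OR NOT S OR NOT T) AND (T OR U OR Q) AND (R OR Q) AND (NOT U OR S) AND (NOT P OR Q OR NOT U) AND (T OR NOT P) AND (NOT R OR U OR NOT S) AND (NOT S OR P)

Branch on P: set P = true.
From the singleton clause (T), T = true.
From the singleton clause (U), U = true.
From the singleton clause (NOT S), S = false.
Now (S) is unsatisfied and unit — conflict.
Backtrack on P: now try P = false.
From the singleton clause (T), T = true.
From the singleton clause (NOT Q), Q = false.
From the singleton clause (R), R = true.
From the singleton clause (NOT S), S = false.
From the singleton clause (NOT U), U = false.
Now (U) is unsatisfied and unit — conflict.
Either choice for P ends in contradiction.

UNSATISFIABLE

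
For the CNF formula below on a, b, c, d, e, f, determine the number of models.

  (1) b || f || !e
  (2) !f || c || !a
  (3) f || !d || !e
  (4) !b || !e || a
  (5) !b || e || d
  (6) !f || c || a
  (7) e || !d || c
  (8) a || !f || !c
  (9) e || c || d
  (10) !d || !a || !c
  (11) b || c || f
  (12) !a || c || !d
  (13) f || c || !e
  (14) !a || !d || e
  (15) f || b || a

There are 2^6 = 64 truth assignments over (a, b, c, d, e, f).
Split on d. With d = true, the clauses containing d are satisfied and !d drops from the rest; 1 of the 2^5 = 32 assignments to the other variables satisfy what remains.
With d = false, by the same count on the reduced clause set, 5 assignments work.
(One model: a=F, b=T, c=T, d=T, e=F, f=F.)
Total: 1 + 5 = 6.

6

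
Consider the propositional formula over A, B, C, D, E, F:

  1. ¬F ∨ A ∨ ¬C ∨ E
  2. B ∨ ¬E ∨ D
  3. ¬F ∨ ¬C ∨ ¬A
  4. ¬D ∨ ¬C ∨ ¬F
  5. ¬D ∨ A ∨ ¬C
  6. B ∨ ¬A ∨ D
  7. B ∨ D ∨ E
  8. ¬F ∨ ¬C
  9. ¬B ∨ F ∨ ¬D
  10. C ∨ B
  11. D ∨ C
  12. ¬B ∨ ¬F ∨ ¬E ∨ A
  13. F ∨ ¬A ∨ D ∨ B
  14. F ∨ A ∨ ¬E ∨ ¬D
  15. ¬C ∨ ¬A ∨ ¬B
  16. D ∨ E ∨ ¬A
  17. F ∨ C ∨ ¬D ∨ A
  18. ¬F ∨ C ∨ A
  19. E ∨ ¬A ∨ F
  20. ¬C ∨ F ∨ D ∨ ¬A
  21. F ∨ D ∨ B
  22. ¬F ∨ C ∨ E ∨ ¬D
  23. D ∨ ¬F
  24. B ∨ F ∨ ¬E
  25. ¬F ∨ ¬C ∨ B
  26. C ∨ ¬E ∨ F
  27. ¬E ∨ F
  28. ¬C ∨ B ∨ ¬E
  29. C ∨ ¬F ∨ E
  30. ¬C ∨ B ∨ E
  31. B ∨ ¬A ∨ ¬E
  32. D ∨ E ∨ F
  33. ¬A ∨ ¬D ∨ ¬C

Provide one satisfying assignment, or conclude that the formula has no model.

Suppose F = True.
The clause (¬C) is unit, so C = False.
The clause (B) is unit, so B = True.
The clause (D) is unit, so D = True.
The clause (A) is unit, so A = True.
The clause (E) is unit, so E = True.
This assignment satisfies each clause.

A: True,  B: True,  C: False,  D: True,  E: True,  F: True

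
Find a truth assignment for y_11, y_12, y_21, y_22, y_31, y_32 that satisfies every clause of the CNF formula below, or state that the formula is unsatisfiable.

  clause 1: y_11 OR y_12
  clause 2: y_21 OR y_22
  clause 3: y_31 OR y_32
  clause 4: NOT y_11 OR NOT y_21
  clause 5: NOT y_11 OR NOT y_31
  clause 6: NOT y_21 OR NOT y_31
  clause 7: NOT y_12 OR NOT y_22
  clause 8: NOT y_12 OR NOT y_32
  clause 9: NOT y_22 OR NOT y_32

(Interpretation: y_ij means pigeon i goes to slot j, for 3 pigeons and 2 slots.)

Branch on y_11: set y_11 = true.
From the singleton clause (NOT y_21), y_21 = false.
From the singleton clause (y_22), y_22 = true.
From the singleton clause (NOT y_31), y_31 = false.
From the singleton clause (y_32), y_32 = true.
Now (NOT y_32) is unsatisfied and unit — conflict.
Undo y_11 and try y_11 = false.
From the singleton clause (y_12), y_12 = true.
From the singleton clause (NOT y_22), y_22 = false.
From the singleton clause (y_21), y_21 = true.
From the singleton clause (NOT y_31), y_31 = false.
From the singleton clause (y_32), y_32 = true.
Now (NOT y_32) is unsatisfied and unit — conflict.
Neither y_11 = true nor y_11 = false works.

UNSATISFIABLE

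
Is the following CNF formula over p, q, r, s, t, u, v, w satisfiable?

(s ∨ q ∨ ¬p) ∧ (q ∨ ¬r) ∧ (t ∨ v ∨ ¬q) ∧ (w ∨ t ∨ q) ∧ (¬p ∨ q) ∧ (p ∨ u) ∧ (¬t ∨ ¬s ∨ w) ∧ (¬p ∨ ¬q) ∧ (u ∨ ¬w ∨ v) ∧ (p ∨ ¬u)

Try q = True.
(¬p) alone gives p = False.
(u) alone gives u = True.
Now (¬u) is unsatisfied and unit — conflict.
So q must be the other value — set q = False.
(¬r) alone gives r = False.
(¬p) alone gives p = False.
(u) alone gives u = True.
Now (¬u) is unsatisfied and unit — conflict.
Either choice for q ends in contradiction.
No assignment satisfies every clause.

No, unsatisfiable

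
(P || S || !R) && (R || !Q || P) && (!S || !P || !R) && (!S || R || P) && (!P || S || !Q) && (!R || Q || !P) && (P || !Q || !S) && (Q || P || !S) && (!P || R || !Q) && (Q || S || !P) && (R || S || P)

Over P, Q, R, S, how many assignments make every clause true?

There are 2^4 = 16 truth assignments over (P, Q, R, S).
Check each against the 11 clauses (columns in the order P, Q, R, S):
  F F F F  ✗ fails (R || S || P)
  F F F T  ✗ fails (!S || R || P)
  F F T F  ✗ fails (P || S || !R)
  F F T T  ✗ fails (Q || P || !S)
  F T F F  ✗ fails (R || !Q || P)
  F T F T  ✗ fails (R || !Q || P)
  F T T F  ✗ fails (P || S || !R)
  F T T T  ✗ fails (P || !Q || !S)
  T F F F  ✗ fails (Q || S || !P)
  T F F T  ✓ satisfies all
  T F T F  ✗ fails (!R || Q || !P)
  T F T T  ✗ fails (!S || !P || !R)
  T T F F  ✗ fails (!P || S || !Q)
  T T F T  ✗ fails (!P || R || !Q)
  T T T F  ✗ fails (!P || S || !Q)
  T T T T  ✗ fails (!S || !P || !R)
1 of the 16 rows is a model.

1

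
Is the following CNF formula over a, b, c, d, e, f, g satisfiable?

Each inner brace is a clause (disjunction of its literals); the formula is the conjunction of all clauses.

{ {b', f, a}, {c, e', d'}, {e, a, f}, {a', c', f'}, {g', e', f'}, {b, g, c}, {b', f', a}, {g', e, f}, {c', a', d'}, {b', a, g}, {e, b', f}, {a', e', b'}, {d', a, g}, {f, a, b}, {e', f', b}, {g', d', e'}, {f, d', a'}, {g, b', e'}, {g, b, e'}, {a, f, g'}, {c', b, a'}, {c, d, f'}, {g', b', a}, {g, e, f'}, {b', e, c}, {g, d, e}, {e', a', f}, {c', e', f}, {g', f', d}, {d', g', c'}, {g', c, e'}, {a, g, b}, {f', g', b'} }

Try b = 0.
Try g = 1.
Try e = 0.
Unit clause (f) forces f = 1.
Unit clause (d) forces d = 1.
Unit clause (c') forces c = 0.
All clauses hold; a can take either value.
A satisfying assignment: a=0, b=0, c=0, d=1, e=0, f=1, g=1.

Satisfiable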